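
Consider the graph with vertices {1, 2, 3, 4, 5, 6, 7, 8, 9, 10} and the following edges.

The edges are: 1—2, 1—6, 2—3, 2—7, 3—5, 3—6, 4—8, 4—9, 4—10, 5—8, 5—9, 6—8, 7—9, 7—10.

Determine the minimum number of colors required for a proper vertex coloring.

3

The cycle 5-9-7-2-3-5 has odd length 5, so it cannot be 2-colored; at least 3 colors are needed.
3 colors suffice: color a → {4, 5, 6, 7}; color b → {2, 8, 9, 10}; color c → {1, 3}. Each edge has distinct colors on its endpoints.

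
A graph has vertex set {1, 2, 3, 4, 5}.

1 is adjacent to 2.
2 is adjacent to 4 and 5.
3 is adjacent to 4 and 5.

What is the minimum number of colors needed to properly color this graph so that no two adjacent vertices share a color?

1 and 2 are adjacent, so at least 2 colors are needed.
One proper 2-coloring: 1=b, 2=a, 3=a, 4=b, 5=b. No two adjacent vertices share a color.

2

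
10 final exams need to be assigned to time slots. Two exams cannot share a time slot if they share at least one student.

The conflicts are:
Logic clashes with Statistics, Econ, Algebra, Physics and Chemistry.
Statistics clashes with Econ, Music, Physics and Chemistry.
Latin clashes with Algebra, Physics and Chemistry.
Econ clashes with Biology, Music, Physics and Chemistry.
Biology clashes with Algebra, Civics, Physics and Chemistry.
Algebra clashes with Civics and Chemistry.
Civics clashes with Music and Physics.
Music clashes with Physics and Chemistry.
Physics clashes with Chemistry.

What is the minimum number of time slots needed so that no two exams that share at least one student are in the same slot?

Statistics, Econ, Music, Physics, Chemistry all conflict with each other, so at least 5 time slots are needed.
Using 5 time slots: Logic=4, Statistics=5, Latin=3, Econ=3, Biology=4, Algebra=2, Civics=1, Music=4, Physics=2, Chemistry=1. Every pair that conflicts lands in different time slots.

5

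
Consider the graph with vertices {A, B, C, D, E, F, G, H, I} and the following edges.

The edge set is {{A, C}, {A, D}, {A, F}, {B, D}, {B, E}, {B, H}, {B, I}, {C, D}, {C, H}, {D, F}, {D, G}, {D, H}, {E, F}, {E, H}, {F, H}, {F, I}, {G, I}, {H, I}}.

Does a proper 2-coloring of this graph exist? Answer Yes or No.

B, E, H are mutually adjacent, so at least 3 colors are needed.
So 2 colors are not enough.

No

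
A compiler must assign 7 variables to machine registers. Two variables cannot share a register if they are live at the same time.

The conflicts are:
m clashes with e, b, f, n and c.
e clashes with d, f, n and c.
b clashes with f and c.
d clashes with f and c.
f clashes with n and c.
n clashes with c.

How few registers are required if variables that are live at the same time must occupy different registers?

5

m, e, f, n, c are mutually in conflict, so at least 5 registers are needed.
5 registers suffice: register 1 → {f}; register 2 → {c}; register 3 → {m, d}; register 4 → {e, b}; register 5 → {n}. Every pair that conflicts lands in different registers.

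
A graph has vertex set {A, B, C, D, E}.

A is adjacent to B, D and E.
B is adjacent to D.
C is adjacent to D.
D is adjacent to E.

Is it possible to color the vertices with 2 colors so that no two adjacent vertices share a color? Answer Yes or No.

No

A, D, E are mutually adjacent, so at least 3 colors are needed.
So 2 colors are not enough.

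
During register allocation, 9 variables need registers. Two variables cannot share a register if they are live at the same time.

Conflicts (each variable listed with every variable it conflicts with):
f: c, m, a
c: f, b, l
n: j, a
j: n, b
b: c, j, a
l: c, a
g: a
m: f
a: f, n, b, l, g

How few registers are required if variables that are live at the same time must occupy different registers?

2

n and a conflict, so at least 2 registers are needed.
2 registers suffice: register 1 → {c, j, m, a}; register 2 → {f, n, b, l, g}. Each listed conflict is separated.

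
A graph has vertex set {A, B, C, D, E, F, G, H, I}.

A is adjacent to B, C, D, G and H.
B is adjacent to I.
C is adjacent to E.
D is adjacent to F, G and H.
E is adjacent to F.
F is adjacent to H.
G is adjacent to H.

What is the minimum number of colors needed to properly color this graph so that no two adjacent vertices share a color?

A, D, G, H form a clique, so at least 4 colors are needed.
One proper 4-coloring: A=red, B=blue, C=blue, D=green, E=green, F=red, G=yellow, H=blue, I=red. Each edge has distinct colors on its endpoints.

4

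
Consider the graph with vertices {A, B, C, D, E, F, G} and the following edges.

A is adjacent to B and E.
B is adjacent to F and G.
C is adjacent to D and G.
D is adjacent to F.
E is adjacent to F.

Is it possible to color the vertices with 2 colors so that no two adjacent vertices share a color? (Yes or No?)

The cycle B-F-D-C-G-B has odd length 5, so it cannot be 2-colored; at least 3 colors are needed.
So 2 colors are not enough.

No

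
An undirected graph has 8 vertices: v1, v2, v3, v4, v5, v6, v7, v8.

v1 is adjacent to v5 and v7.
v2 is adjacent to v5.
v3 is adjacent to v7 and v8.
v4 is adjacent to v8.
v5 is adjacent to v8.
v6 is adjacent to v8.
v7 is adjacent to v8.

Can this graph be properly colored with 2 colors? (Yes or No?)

No

v3, v7, v8 are pairwise adjacent, so at least 3 colors are needed.
So 2 colors are not enough.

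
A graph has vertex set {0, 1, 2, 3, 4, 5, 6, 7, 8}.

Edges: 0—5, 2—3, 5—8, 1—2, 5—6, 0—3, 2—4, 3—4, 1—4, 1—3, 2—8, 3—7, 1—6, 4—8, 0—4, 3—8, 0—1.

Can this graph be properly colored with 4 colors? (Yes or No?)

Yes

The chromatic number is 4. 2, 3, 4, 8 form a clique, so at least 4 colors are needed.
A valid assignment using 4 colors: 0=yellow, 1=green, 2=yellow, 3=red, 4=blue, 5=red, 6=blue, 7=blue, 8=green.
That is already a proper 4-coloring.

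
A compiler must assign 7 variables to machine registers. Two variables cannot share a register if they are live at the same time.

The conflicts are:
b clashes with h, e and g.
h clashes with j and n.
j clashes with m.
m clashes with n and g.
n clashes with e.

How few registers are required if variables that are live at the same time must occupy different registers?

The cycle b-h-n-m-g-b has odd length 5, so it cannot be 2-colored; at least 3 registers are needed.
3 registers suffice: register 1 → {b, j, n}; register 2 → {h, m, e}; register 3 → {g}. No two conflicting variables share a register.

3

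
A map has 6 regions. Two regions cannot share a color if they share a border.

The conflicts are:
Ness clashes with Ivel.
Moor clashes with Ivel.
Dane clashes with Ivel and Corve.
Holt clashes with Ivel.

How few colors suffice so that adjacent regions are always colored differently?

2

Ness and Ivel conflict, so at least 2 colors are needed.
A valid assignment using 2 colors: Ness=2, Moor=2, Dane=2, Holt=2, Ivel=1, Corve=1. No two conflicting regions share a color.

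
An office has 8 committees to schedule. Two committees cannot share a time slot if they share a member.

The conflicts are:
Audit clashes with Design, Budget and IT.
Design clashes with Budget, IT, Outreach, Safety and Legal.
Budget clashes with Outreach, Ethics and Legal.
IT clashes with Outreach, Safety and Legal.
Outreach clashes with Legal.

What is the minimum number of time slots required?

4

Design, IT, Outreach, Legal all conflict with each other, so at least 4 time slots are needed.
Using 4 time slots: Audit=3, Design=1, Budget=2, IT=2, Outreach=4, Ethics=1, Safety=3, Legal=3. Each listed conflict is separated.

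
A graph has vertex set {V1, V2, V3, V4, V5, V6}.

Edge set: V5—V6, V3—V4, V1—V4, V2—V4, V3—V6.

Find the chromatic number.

V1 and V4 are adjacent, so at least 2 colors are needed.
A valid assignment using 2 colors: V1=2, V2=2, V3=2, V4=1, V5=2, V6=1. Every edge joins two different colors.

2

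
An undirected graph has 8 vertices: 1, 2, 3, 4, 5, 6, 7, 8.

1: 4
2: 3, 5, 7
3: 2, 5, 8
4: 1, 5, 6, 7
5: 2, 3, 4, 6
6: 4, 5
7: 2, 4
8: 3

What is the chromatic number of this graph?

3

2, 3, 5 are pairwise adjacent, so at least 3 colors are needed.
A valid assignment using 3 colors: 1=red, 2=blue, 3=green, 4=blue, 5=red, 6=green, 7=red, 8=red. Each edge has distinct colors on its endpoints.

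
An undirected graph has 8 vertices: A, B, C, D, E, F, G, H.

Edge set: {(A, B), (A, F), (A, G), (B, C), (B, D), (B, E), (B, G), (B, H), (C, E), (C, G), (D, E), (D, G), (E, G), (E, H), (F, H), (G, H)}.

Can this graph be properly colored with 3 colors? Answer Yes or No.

B, D, E, G are pairwise adjacent (a clique of size 4), so at least 4 colors are needed.
So 3 colors are not enough.

No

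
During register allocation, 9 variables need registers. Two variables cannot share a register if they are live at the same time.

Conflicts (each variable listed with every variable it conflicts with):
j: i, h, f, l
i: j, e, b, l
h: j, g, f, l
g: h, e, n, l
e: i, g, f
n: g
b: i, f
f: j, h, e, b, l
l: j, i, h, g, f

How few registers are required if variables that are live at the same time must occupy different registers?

j, h, f, l pairwise conflict, so at least 4 registers are needed.
4 registers suffice: j=4, i=1, h=3, g=1, e=2, n=2, b=2, f=1, l=2. Every pair that conflicts lands in different registers.

4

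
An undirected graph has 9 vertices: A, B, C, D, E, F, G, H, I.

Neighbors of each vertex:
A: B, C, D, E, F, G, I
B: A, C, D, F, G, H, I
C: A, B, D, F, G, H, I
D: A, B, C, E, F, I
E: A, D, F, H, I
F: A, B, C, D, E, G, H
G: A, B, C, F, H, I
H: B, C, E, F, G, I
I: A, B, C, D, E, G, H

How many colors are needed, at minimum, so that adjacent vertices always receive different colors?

5

B, C, F, G, H are mutually adjacent (a clique of size 5), so at least 5 colors are needed.
A valid assignment using 5 colors: A=green, B=blue, C=yellow, D=purple, E=blue, F=red, G=purple, H=green, I=red. Every edge joins two different colors.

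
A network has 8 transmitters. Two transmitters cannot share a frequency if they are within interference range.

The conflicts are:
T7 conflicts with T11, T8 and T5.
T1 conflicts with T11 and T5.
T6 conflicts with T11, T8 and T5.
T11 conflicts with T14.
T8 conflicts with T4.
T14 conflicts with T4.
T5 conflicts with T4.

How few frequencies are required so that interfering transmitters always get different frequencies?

3

The cycle T4-T8-T6-T11-T14-T4 has odd length 5, so it cannot be 2-colored; at least 3 frequencies are needed.
Using 3 frequencies: T7=2, T1=2, T6=2, T11=1, T8=1, T14=3, T5=1, T4=2. No two conflicting transmitters share a frequency.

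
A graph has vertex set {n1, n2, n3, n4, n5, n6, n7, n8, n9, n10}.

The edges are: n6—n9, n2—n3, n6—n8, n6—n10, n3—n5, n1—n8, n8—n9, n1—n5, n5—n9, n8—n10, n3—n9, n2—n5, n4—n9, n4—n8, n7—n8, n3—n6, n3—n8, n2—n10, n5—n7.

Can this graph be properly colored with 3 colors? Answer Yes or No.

n3, n6, n8, n9 form a clique, so at least 4 colors are needed.
So 3 colors are not enough.

No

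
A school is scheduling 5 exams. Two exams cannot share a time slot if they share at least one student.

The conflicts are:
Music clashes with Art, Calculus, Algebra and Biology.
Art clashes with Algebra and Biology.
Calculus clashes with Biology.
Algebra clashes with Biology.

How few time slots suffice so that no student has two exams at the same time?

4

Music, Art, Algebra, Biology all conflict with each other, so at least 4 time slots are needed.
4 time slots suffice: time slot 1 → {Biology}; time slot 2 → {Music}; time slot 3 → {Art, Calculus}; time slot 4 → {Algebra}. No two conflicting exams share a time slot.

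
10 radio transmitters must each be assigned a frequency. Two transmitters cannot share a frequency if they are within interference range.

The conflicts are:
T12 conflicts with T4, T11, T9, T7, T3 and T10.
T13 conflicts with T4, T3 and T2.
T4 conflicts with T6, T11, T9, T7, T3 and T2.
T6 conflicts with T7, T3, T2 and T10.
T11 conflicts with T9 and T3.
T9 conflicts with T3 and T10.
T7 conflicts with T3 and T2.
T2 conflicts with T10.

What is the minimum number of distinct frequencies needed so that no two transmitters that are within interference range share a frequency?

5

T12, T4, T11, T9, T3 all conflict with each other, so at least 5 frequencies are needed.
5 frequencies suffice: frequency 1 → {T4, T10}; frequency 2 → {T3, T2}; frequency 3 → {T12, T13, T6}; frequency 4 → {T9, T7}; frequency 5 → {T11}. Each listed conflict is separated.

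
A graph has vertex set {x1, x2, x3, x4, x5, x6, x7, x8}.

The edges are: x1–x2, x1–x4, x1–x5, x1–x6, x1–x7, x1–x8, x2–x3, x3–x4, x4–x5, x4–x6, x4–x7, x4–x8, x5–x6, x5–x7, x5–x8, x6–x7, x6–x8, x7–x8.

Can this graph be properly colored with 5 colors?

x1, x4, x5, x6, x7, x8 are pairwise adjacent (a clique of size 6), so at least 6 colors are needed.
So 5 colors are not enough.

No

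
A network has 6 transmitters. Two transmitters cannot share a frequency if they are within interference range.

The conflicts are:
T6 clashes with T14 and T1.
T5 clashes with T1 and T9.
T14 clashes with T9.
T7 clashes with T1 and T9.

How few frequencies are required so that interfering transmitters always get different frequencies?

3

The cycle T6-T1-T5-T9-T14-T6 has odd length 5, so it cannot be 2-colored; at least 3 frequencies are needed.
3 frequencies suffice: frequency 1 → {T1, T9}; frequency 2 → {T5, T14, T7}; frequency 3 → {T6}. Every pair that conflicts lands in different frequencies.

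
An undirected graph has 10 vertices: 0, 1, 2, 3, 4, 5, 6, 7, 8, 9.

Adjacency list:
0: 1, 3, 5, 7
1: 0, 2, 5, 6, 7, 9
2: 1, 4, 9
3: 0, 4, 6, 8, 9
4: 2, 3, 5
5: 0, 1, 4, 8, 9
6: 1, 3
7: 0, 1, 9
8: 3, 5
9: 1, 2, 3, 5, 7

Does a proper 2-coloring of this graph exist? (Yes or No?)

1, 2, 9 are pairwise adjacent, so at least 3 colors are needed.
So 2 colors are not enough.

No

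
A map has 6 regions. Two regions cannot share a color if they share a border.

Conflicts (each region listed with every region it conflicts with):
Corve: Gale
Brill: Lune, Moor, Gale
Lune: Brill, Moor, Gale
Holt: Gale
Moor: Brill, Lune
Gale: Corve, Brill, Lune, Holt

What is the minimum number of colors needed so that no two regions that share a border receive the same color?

Brill, Lune, Gale are mutually in conflict, so at least 3 colors are needed.
3 colors suffice: Corve=2, Brill=3, Lune=2, Holt=2, Moor=1, Gale=1. Each listed conflict is separated.

3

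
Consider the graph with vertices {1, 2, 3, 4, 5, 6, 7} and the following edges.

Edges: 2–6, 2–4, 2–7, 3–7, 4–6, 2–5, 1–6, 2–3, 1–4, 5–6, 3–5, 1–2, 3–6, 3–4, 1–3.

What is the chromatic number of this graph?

5

1, 2, 3, 4, 6 form a clique, so at least 5 colors are needed.
5 colors suffice: 1=d, 2=a, 3=b, 4=e, 5=d, 6=c, 7=c. Each edge has distinct colors on its endpoints.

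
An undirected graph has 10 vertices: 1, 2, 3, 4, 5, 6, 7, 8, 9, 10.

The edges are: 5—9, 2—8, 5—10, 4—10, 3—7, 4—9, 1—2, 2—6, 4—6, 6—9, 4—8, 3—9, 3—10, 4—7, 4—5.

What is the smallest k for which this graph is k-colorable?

3

4, 5, 10 are pairwise adjacent, so at least 3 colors are needed.
3 colors suffice: 1=b, 2=a, 3=a, 4=a, 5=c, 6=c, 7=b, 8=b, 9=b, 10=b. No two adjacent vertices share a color.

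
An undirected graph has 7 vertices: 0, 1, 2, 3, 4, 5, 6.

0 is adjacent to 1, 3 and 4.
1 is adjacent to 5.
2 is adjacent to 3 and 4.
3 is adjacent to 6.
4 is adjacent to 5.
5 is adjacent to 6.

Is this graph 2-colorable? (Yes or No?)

No

The cycle 5-1-0-3-6-5 has odd length 5, so it cannot be 2-colored; at least 3 colors are needed.
So 2 colors are not enough.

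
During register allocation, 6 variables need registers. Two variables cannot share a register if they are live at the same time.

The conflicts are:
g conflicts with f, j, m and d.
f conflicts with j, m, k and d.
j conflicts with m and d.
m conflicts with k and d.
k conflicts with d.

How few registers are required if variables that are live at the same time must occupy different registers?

5

g, f, j, m, d are mutually in conflict, so at least 5 registers are needed.
5 registers suffice: register 1 → {m}; register 2 → {d}; register 3 → {f}; register 4 → {j, k}; register 5 → {g}. Every pair that conflicts lands in different registers.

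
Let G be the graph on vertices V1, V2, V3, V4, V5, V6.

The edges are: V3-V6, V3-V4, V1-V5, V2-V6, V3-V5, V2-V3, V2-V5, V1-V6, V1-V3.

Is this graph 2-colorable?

No

V1, V3, V6 are pairwise adjacent, so at least 3 colors are needed.
So 2 colors are not enough.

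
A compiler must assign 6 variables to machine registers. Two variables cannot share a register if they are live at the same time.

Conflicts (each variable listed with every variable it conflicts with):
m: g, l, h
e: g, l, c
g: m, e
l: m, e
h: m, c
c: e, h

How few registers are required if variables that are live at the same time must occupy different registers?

3

The cycle m-h-c-e-g-m has odd length 5, so it cannot be 2-colored; at least 3 registers are needed.
3 registers suffice: register 1 → {m, e}; register 2 → {g, l, c}; register 3 → {h}. No two conflicting variables share a register.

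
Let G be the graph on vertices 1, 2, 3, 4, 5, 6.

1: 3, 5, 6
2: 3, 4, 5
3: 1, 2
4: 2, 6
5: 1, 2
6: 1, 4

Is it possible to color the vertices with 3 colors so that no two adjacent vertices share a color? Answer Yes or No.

Yes

The chromatic number is 3. The cycle 6-4-2-5-1-6 has odd length 5, so it cannot be 2-colored; at least 3 colors are needed.
A valid assignment using 3 colors: 1=red, 2=red, 3=blue, 4=blue, 5=blue, 6=green.
That is already a proper 3-coloring.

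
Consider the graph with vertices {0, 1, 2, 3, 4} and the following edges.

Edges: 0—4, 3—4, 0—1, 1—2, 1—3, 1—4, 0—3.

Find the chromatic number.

4

0, 1, 3, 4 form a clique, so at least 4 colors are needed.
One proper 4-coloring: 0=d, 1=a, 2=b, 3=b, 4=c. No two adjacent vertices share a color.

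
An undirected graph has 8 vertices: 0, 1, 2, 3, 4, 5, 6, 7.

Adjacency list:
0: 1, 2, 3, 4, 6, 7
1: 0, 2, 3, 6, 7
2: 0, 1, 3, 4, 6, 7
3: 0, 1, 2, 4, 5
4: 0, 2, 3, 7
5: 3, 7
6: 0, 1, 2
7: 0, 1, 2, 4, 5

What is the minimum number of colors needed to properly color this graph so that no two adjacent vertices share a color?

0, 2, 4, 7 are pairwise adjacent (a clique of size 4), so at least 4 colors are needed.
4 colors suffice: 0=blue, 1=yellow, 2=red, 3=green, 4=yellow, 5=red, 6=green, 7=green. No two adjacent vertices share a color.

4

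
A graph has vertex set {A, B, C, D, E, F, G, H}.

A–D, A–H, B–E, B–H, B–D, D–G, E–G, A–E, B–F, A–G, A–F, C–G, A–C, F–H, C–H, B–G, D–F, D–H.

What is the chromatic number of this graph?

A, D, F, H are pairwise adjacent (a clique of size 4), so at least 4 colors are needed.
4 colors suffice: color red → {A, B}; color blue → {G, H}; color green → {C, D, E}; color yellow → {F}. Every edge joins two different colors.

4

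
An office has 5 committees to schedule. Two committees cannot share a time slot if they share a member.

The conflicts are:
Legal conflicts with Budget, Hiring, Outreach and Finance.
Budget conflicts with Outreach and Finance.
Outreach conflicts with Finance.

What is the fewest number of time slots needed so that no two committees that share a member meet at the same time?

Legal, Budget, Outreach, Finance all conflict with each other, so at least 4 time slots are needed.
4 time slots suffice: Legal=1, Budget=4, Hiring=2, Outreach=3, Finance=2. No two conflicting committees share a time slot.

4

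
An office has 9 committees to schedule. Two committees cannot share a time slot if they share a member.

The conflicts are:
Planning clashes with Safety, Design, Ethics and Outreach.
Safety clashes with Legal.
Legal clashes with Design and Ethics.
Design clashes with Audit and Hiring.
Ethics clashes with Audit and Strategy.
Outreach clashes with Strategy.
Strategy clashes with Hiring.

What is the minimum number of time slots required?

3

The cycle Design-Planning-Outreach-Strategy-Hiring-Design has odd length 5, so it cannot be 2-colored; at least 3 time slots are needed.
3 time slots suffice: time slot 1 → {Planning, Legal, Audit, Strategy}; time slot 2 → {Safety, Design, Ethics, Outreach}; time slot 3 → {Hiring}. No two conflicting committees share a time slot.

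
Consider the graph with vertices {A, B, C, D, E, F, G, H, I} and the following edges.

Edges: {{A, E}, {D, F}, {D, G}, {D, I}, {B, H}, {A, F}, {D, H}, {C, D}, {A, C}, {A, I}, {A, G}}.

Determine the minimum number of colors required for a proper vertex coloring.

2

D and F are adjacent, so at least 2 colors are needed.
2 colors suffice: A=1, B=1, C=2, D=1, E=2, F=2, G=2, H=2, I=2. Every edge joins two different colors.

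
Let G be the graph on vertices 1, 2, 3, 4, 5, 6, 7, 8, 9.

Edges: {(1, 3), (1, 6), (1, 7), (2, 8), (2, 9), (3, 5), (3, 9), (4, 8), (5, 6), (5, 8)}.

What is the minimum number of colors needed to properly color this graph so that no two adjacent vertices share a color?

3

The cycle 8-2-9-3-5-8 has odd length 5, so it cannot be 2-colored; at least 3 colors are needed.
A valid assignment using 3 colors: 1=b, 2=c, 3=a, 4=b, 5=b, 6=a, 7=a, 8=a, 9=b. No two adjacent vertices share a color.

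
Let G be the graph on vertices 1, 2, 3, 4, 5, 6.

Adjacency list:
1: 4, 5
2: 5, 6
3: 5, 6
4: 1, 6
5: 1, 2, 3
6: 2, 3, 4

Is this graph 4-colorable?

Yes

The chromatic number is 3. The cycle 1-5-2-6-4-1 has odd length 5, so it cannot be 2-colored; at least 3 colors are needed.
A valid assignment using 3 colors: 1=blue, 2=blue, 3=blue, 4=green, 5=red, 6=red.
Since 4 ≥ 3, a proper 4-coloring certainly exists.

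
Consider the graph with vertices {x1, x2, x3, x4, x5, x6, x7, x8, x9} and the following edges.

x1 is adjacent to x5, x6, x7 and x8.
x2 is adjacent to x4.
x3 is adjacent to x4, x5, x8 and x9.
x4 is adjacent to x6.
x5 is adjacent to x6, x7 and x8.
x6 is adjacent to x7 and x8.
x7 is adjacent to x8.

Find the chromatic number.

x1, x5, x6, x7, x8 form a clique, so at least 5 colors are needed.
5 colors suffice: x1=yellow, x2=blue, x3=blue, x4=red, x5=red, x6=blue, x7=purple, x8=green, x9=red. No two adjacent vertices share a color.

5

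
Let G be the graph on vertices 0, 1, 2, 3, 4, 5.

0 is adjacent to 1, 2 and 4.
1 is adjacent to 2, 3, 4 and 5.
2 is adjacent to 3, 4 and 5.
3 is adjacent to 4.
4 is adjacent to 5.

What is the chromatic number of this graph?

1, 2, 4, 5 form a clique, so at least 4 colors are needed.
A valid assignment using 4 colors: 0=yellow, 1=green, 2=red, 3=yellow, 4=blue, 5=yellow. Every edge joins two different colors.

4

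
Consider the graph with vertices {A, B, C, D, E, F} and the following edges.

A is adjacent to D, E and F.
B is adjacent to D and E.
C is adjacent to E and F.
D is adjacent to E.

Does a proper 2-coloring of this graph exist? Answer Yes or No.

B, D, E form a triangle, so at least 3 colors are needed.
So 2 colors are not enough.

No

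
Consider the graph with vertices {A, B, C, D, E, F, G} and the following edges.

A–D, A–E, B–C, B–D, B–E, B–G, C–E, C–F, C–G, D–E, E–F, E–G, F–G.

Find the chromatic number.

C, E, F, G are pairwise adjacent (a clique of size 4), so at least 4 colors are needed.
4 colors suffice: A=2, B=2, C=3, D=3, E=1, F=2, G=4. No two adjacent vertices share a color.

4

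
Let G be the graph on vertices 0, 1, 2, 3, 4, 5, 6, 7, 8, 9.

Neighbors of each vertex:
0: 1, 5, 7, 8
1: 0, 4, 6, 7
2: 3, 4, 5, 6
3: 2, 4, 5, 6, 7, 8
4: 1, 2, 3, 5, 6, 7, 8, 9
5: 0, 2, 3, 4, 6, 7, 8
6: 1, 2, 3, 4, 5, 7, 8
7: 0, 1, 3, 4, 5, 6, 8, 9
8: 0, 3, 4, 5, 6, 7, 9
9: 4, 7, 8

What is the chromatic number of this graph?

3, 4, 5, 6, 7, 8 are mutually adjacent (a clique of size 6), so at least 6 colors are needed.
6 colors suffice: color red → {2, 7}; color blue → {0, 4}; color green → {1, 5, 9}; color yellow → {8}; color purple → {6}; color orange → {3}. Each edge has distinct colors on its endpoints.

6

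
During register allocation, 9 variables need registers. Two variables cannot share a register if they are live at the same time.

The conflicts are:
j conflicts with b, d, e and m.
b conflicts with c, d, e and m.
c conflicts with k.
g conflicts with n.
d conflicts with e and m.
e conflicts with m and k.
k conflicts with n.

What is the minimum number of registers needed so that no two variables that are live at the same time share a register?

5

j, b, d, e, m are mutually in conflict, so at least 5 registers are needed.
5 registers suffice: register 1 → {c, e, n}; register 2 → {b, g, k}; register 3 → {m}; register 4 → {j}; register 5 → {d}. No two conflicting variables share a register.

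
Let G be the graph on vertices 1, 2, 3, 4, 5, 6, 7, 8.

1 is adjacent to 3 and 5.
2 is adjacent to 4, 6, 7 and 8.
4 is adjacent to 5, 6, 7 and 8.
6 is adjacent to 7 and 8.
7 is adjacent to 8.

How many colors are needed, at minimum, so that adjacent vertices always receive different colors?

2, 4, 6, 7, 8 are pairwise adjacent (a clique of size 5), so at least 5 colors are needed.
A valid assignment using 5 colors: 1=red, 2=green, 3=blue, 4=red, 5=blue, 6=purple, 7=blue, 8=yellow. Each edge has distinct colors on its endpoints.

5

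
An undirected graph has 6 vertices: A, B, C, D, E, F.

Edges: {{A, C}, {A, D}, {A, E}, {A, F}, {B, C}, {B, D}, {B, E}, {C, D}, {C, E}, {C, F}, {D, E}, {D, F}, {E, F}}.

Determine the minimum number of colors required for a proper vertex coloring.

A, C, D, E, F form a clique, so at least 5 colors are needed.
5 colors suffice: color red → {D}; color blue → {E}; color green → {C}; color yellow → {B, F}; color purple → {A}. Every edge joins two different colors.

5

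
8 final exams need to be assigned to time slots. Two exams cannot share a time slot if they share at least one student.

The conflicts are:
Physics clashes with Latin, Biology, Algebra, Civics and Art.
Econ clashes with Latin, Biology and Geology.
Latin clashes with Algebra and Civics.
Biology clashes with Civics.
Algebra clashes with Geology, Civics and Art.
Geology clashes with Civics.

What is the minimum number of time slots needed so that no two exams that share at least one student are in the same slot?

4

Physics, Latin, Algebra, Civics pairwise conflict, so at least 4 time slots are needed.
4 time slots suffice: time slot 1 → {Econ, Civics, Art}; time slot 2 → {Biology, Algebra}; time slot 3 → {Physics, Geology}; time slot 4 → {Latin}. Each listed conflict is separated.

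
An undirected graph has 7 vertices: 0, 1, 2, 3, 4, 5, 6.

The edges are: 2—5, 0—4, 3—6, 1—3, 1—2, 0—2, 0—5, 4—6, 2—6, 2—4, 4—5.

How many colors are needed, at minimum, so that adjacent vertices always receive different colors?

0, 2, 4, 5 form a clique, so at least 4 colors are needed.
One proper 4-coloring: 0=green, 1=blue, 2=red, 3=red, 4=blue, 5=yellow, 6=green. Each edge has distinct colors on its endpoints.

4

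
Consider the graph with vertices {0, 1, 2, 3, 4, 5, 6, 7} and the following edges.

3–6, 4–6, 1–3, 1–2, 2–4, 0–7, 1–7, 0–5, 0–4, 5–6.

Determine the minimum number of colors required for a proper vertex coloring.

The cycle 7-0-4-2-1-7 has odd length 5, so it cannot be 2-colored; at least 3 colors are needed.
3 colors suffice: color a → {1, 4, 5}; color b → {0, 2, 6}; color c → {3, 7}. Each edge has distinct colors on its endpoints.

3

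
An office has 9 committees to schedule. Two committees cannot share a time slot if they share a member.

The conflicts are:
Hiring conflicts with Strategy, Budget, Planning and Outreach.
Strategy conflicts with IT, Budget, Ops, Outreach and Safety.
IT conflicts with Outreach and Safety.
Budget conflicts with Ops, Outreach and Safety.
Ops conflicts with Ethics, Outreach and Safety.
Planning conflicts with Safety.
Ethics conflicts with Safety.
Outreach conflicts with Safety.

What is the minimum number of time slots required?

Strategy, Budget, Ops, Outreach, Safety pairwise conflict, so at least 5 time slots are needed.
Using 5 time slots: Hiring=1, Strategy=3, IT=4, Budget=4, Ops=5, Planning=2, Ethics=2, Outreach=2, Safety=1. Every pair that conflicts lands in different time slots.

5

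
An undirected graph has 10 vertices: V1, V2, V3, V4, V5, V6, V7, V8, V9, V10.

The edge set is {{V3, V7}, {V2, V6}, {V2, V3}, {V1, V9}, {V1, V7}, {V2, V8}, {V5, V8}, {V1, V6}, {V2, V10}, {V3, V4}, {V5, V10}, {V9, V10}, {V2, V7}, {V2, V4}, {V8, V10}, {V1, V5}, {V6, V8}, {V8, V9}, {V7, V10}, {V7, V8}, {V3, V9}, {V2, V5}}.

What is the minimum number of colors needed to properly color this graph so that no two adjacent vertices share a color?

V2, V5, V8, V10 form a clique, so at least 4 colors are needed.
4 colors suffice: color 1 → {V1, V2}; color 2 → {V3, V8}; color 3 → {V4, V6, V10}; color 4 → {V5, V7, V9}. Every edge joins two different colors.

4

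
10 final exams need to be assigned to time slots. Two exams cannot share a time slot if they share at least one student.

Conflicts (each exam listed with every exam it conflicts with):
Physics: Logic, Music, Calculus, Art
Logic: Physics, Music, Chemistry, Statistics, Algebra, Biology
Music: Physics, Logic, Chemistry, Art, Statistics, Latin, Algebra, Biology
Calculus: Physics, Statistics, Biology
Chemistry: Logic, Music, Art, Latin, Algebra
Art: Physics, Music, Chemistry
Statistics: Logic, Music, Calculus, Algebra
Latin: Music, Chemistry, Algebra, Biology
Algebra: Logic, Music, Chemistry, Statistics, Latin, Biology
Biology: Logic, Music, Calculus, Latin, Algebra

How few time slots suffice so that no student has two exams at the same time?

4

Music, Chemistry, Latin, Algebra all conflict with each other, so at least 4 time slots are needed.
4 time slots suffice: time slot 1 → {Music, Calculus}; time slot 2 → {Physics, Algebra}; time slot 3 → {Logic, Art, Latin}; time slot 4 → {Chemistry, Statistics, Biology}. No two conflicting exams share a time slot.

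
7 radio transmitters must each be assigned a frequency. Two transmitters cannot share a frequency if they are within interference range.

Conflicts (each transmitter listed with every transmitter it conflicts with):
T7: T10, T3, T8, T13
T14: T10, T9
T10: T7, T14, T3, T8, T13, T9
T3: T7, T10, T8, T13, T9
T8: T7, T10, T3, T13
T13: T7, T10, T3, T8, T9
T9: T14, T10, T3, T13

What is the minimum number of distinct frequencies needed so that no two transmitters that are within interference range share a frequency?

5

T7, T10, T3, T8, T13 pairwise conflict, so at least 5 frequencies are needed.
A valid assignment using 5 frequencies: T7=5, T14=2, T10=1, T3=3, T8=4, T13=2, T9=4. Every pair that conflicts lands in different frequencies.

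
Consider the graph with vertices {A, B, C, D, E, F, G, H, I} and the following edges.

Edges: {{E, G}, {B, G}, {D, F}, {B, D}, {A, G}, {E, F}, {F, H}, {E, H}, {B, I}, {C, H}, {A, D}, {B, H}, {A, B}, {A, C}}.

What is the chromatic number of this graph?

E, F, H are pairwise adjacent, so at least 3 colors are needed.
3 colors suffice: color 1 → {B, C, F}; color 2 → {A, E, I}; color 3 → {D, G, H}. No two adjacent vertices share a color.

3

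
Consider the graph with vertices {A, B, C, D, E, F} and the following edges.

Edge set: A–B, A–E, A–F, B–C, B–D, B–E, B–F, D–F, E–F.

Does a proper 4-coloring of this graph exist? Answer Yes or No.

Yes

The chromatic number is 4. A, B, E, F are pairwise adjacent (a clique of size 4), so at least 4 colors are needed.
4 colors suffice: color 1 → {B}; color 2 → {C, F}; color 3 → {D, E}; color 4 → {A}.
That is already a proper 4-coloring.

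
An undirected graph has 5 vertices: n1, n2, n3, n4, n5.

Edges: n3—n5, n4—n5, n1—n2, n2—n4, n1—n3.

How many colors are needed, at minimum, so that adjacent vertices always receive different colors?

The cycle n5-n3-n1-n2-n4-n5 has odd length 5, so it cannot be 2-colored; at least 3 colors are needed.
3 colors suffice: color 1 → {n1, n4}; color 2 → {n2, n3}; color 3 → {n5}. Each edge has distinct colors on its endpoints.

3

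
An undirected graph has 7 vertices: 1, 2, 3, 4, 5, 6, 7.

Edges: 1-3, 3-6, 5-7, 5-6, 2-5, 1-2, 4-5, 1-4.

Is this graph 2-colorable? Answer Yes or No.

No

The cycle 1-2-5-6-3-1 has odd length 5, so it cannot be 2-colored; at least 3 colors are needed.
So 2 colors are not enough.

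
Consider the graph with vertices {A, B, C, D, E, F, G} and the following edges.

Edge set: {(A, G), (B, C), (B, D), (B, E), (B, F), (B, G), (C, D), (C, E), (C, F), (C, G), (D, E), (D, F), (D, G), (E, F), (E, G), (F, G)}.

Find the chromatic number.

B, C, D, E, F, G are pairwise adjacent (a clique of size 6), so at least 6 colors are needed.
6 colors suffice: color 1 → {G}; color 2 → {A, F}; color 3 → {D}; color 4 → {C}; color 5 → {E}; color 6 → {B}. No two adjacent vertices share a color.

6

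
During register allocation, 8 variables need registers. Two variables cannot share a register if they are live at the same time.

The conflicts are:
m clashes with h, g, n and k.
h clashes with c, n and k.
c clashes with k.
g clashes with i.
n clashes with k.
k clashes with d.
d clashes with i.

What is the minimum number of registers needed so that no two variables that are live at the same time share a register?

4

m, h, n, k all conflict with each other, so at least 4 registers are needed.
A valid assignment using 4 registers: m=2, h=3, c=2, g=1, n=4, k=1, d=2, i=3. No two conflicting variables share a register.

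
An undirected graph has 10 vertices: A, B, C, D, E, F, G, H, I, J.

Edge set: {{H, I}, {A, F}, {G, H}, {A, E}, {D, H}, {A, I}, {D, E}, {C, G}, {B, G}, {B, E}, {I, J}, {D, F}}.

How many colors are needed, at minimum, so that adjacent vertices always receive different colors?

3

The cycle E-A-I-H-D-E has odd length 5, so it cannot be 2-colored; at least 3 colors are needed.
3 colors suffice: A=2, B=2, C=2, D=1, E=3, F=3, G=1, H=2, I=1, J=2. No two adjacent vertices share a color.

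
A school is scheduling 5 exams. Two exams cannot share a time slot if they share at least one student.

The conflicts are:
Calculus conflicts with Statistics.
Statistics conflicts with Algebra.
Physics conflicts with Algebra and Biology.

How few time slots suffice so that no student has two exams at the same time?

Physics and Algebra conflict, so at least 2 time slots are needed.
2 time slots suffice: time slot 1 → {Calculus, Algebra, Biology}; time slot 2 → {Statistics, Physics}. Every pair that conflicts lands in different time slots.

2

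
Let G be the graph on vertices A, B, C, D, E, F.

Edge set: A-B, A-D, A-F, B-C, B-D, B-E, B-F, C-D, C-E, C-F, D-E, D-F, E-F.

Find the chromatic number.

B, C, D, E, F form a clique, so at least 5 colors are needed.
A valid assignment using 5 colors: A=yellow, B=blue, C=yellow, D=red, E=purple, F=green. No two adjacent vertices share a color.

5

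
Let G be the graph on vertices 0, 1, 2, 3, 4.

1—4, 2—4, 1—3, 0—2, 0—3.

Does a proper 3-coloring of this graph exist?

The chromatic number is 3. The cycle 2-0-3-1-4-2 has odd length 5, so it cannot be 2-colored; at least 3 colors are needed.
3 colors suffice: 0=b, 1=c, 2=a, 3=a, 4=b.
That is already a proper 3-coloring.

Yes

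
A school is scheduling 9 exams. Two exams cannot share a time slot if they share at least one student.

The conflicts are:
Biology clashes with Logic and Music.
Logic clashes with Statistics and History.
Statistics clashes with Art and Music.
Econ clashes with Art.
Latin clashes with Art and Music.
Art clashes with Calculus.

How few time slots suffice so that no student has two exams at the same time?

Statistics and Music conflict, so at least 2 time slots are needed.
Using 2 time slots: Biology=2, Logic=1, Statistics=2, Econ=2, Latin=2, Art=1, Music=1, Calculus=2, History=2. No two conflicting exams share a time slot.

2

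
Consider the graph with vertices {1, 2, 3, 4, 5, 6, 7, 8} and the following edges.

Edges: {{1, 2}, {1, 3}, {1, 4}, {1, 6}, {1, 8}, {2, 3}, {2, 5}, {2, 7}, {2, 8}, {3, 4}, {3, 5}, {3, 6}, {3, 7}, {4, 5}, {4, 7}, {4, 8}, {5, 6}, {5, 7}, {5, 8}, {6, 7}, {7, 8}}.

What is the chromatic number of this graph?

2, 3, 5, 7 are mutually adjacent (a clique of size 4), so at least 4 colors are needed.
4 colors suffice: 1=a, 2=d, 3=b, 4=d, 5=c, 6=d, 7=a, 8=b. Every edge joins two different colors.

4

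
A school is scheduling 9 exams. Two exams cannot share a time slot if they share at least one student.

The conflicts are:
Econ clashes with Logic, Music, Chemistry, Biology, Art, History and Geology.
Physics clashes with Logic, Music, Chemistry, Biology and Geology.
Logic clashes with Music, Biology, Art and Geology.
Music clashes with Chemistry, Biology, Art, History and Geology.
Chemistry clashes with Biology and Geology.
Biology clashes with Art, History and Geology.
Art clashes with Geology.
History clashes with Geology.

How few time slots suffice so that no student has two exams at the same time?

6

Econ, Logic, Music, Biology, Art, Geology pairwise conflict, so at least 6 time slots are needed.
A valid assignment using 6 time slots: Econ=4, Physics=4, Logic=5, Music=3, Chemistry=5, Biology=1, Art=6, History=5, Geology=2. Each listed conflict is separated.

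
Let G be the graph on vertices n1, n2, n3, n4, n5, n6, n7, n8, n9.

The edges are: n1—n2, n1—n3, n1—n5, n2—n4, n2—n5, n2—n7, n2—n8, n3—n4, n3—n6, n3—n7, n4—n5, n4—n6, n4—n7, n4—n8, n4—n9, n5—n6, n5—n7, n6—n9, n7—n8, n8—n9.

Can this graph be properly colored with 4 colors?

Yes

The chromatic number is 4. n2, n4, n5, n7 are mutually adjacent (a clique of size 4), so at least 4 colors are needed.
4 colors suffice: color 1 → {n1, n4}; color 2 → {n3, n5, n8}; color 3 → {n2, n6}; color 4 → {n7, n9}.
That is already a proper 4-coloring.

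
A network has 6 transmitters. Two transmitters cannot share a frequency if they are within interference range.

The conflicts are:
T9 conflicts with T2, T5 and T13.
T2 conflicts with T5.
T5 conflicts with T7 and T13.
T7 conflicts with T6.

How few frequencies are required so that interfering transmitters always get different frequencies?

3

T9, T5, T13 pairwise conflict, so at least 3 frequencies are needed.
3 frequencies suffice: frequency 1 → {T5, T6}; frequency 2 → {T9, T7}; frequency 3 → {T2, T13}. Each listed conflict is separated.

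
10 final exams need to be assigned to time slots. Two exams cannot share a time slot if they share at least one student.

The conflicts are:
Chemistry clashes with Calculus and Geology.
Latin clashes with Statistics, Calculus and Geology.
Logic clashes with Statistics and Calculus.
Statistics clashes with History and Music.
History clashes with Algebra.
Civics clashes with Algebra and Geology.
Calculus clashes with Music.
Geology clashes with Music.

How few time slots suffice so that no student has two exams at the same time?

2

Chemistry and Geology conflict, so at least 2 time slots are needed.
2 time slots suffice: time slot 1 → {Statistics, Algebra, Calculus, Geology}; time slot 2 → {Chemistry, Latin, Logic, History, Civics, Music}. Each listed conflict is separated.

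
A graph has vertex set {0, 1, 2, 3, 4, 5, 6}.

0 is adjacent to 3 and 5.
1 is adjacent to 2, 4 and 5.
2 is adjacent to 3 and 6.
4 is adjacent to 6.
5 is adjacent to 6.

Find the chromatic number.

3

The cycle 2-3-0-5-6-2 has odd length 5, so it cannot be 2-colored; at least 3 colors are needed.
3 colors suffice: color red → {2, 4, 5}; color blue → {0, 1, 6}; color green → {3}. No two adjacent vertices share a color.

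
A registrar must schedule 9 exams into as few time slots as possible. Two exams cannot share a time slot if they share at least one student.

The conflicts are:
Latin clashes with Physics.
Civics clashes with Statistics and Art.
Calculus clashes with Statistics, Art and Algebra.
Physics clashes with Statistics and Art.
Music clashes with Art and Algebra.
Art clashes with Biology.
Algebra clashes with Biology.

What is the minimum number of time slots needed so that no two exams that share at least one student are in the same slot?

Art and Biology conflict, so at least 2 time slots are needed.
2 time slots suffice: Latin=1, Civics=2, Calculus=2, Physics=2, Music=2, Statistics=1, Art=1, Algebra=1, Biology=2. Each listed conflict is separated.

2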